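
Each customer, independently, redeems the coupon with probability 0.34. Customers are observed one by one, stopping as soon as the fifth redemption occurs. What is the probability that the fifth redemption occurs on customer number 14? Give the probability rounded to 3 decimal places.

0.077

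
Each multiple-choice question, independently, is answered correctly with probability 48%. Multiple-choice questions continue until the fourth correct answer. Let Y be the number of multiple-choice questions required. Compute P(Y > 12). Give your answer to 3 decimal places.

0.094

Needing more than 12 multiple-choice questions ⇔ fewer than 4 successes in the first 12. With X ~ Binomial(12, 0.48), P(Y > 12) = P(X ≤ 3).
  k=0: C(12,0)·0.48^0·0.52^12 = 0.00039
  k=1: C(12,1)·0.48^1·0.52^11 = 0.00433
  k=2: C(12,2)·0.48^2·0.52^10 = 0.02198
  k=3: C(12,3)·0.48^3·0.52^9 = 0.06764
P(X ≤ 3) = 0.09434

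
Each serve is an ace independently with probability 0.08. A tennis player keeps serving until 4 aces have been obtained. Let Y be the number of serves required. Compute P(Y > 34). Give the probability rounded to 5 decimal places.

0.71245

Needing more than 34 serves ⇔ fewer than 4 successes in the first 34. With X ~ Binomial(34, 0.08), P(Y > 34) = P(X ≤ 3).
  k=0: C(34,0)·0.08^0·0.92^34 = 0.0587200
  k=1: C(34,1)·0.08^1·0.92^33 = 0.1736070
  k=2: C(34,2)·0.08^2·0.92^32 = 0.2490883
  k=3: C(34,3)·0.08^3·0.92^31 = 0.2310384
P(X ≤ 3) = 0.7124537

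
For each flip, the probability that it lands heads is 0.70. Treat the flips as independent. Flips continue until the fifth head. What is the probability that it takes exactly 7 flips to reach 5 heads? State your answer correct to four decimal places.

Y = trial on which the fifth success occurs; negative binomial, r=5, p=0.70.
P(Y=7) = C(6,4) · p^5 · (1−p)^2
= 15 · 0.16807 · 0.09 = 0.226894

0.2269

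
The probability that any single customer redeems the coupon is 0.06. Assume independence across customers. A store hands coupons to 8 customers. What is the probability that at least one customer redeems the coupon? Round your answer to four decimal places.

P(at least one) = 1 − P(none) = 1 − (1 − 0.06)^8
= 1 − 0.609569 = 0.390431

0.3904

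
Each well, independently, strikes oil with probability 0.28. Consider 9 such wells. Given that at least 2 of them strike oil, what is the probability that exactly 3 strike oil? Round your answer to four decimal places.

X ~ Binomial(9, 0.28). Want P(X=3 | X≥2) = P(X=3) / P(X≥2).
P(X=3) = C(9,3)·0.28^3·0.72^6 = 0.256891
P(X≥2) = 1 − 0.051999 − 0.181995 = 0.766006
Ratio = 0.256891 / 0.766006 = 0.335364

0.3354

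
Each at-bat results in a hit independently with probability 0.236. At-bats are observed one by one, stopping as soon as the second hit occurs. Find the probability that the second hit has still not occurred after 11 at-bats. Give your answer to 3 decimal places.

0.228

Needing more than 11 at-bats ⇔ fewer than 2 successes in the first 11. With X ~ Binomial(11, 0.236), P(Y > 11) = P(X ≤ 1).
  k=0: C(11,0)·0.236^0·0.764^11 = 0.05176
  k=1: C(11,1)·0.236^1·0.764^10 = 0.17589
P(X ≤ 1) = 0.22765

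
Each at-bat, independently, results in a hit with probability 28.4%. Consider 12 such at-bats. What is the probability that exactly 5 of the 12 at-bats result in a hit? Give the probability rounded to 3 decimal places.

X ~ Binomial(n=12, p=0.284).
P(X=5) = C(12,5) · p^5 · (1−p)^7
= 792 · 0.0018475 · 0.09647 = 0.14116

0.141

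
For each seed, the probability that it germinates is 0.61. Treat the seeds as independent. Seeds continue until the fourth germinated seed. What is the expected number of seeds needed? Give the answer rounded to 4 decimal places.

6.5574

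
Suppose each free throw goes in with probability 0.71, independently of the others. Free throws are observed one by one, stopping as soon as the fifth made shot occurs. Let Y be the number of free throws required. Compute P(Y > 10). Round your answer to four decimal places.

0.0404

Needing more than 10 free throws ⇔ fewer than 5 successes in the first 10. With X ~ Binomial(10, 0.71), P(Y > 10) = P(X ≤ 4).
  k=0: C(10,0)·0.71^0·0.29^10 = 0.000004
  k=1: C(10,1)·0.71^1·0.29^9 = 0.000103
  k=2: C(10,2)·0.71^2·0.29^8 = 0.001135
  k=3: C(10,3)·0.71^3·0.29^7 = 0.007409
  k=4: C(10,4)·0.71^4·0.29^6 = 0.031742
P(X ≤ 4) = 0.040393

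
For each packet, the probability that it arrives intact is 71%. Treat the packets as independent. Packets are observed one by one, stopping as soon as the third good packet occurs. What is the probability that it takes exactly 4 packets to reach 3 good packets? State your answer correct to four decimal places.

0.3114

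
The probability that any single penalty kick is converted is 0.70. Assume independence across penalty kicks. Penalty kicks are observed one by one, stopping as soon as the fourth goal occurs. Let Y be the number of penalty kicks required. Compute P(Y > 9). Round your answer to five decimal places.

Needing more than 9 penalty kicks ⇔ fewer than 4 successes in the first 9. With X ~ Binomial(9, 0.70), P(Y > 9) = P(X ≤ 3).
  k=0: C(9,0)·0.70^0·0.30^9 = 0.0000197
  k=1: C(9,1)·0.70^1·0.30^8 = 0.0004133
  k=2: C(9,2)·0.70^2·0.30^7 = 0.0038579
  k=3: C(9,3)·0.70^3·0.30^6 = 0.0210039
P(X ≤ 3) = 0.0252948

0.02529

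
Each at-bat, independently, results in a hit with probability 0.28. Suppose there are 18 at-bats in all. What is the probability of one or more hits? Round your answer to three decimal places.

P(at least one) = 1 − P(none) = 1 − (1 − 0.28)^18
= 1 − 0.00270 = 0.99730

0.997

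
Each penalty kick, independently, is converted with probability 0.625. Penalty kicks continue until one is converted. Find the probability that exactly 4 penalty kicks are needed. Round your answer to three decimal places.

Geometric (trials to first success), p = 0.625.
P(Y = 4) = (1−p)^3 · p = 0.052734 · 0.625 = 0.03296

0.033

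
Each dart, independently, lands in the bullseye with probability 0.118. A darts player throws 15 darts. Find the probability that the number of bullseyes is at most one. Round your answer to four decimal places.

X ~ Binomial(15, 0.118); P(X ≤ 1) = Σ C(15,k) p^k (1−p)^(15−k) over k:
  k=0: C(15,0)·0.118^0·0.882^15 = 0.152065
  k=1: C(15,1)·0.118^1·0.882^14 = 0.305164
Total = 0.457229

0.4572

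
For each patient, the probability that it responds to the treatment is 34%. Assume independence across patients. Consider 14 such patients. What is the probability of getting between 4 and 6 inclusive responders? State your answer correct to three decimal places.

0.593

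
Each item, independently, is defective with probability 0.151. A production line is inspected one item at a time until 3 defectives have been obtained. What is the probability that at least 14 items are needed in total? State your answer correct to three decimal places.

0.688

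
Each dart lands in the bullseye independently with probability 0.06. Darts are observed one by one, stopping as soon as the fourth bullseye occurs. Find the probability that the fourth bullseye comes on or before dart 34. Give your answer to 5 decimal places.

Finishing within 34 darts ⇔ at least 4 successes in the first 34. With X ~ Binomial(34, 0.06), P(Y ≤ 34) = 1 − P(X ≤ 3).
  k=0: C(34,0)·0.06^0·0.94^34 = 0.1219964
  k=1: C(34,1)·0.06^1·0.94^33 = 0.2647581
  k=2: C(34,2)·0.06^2·0.94^32 = 0.2788410
  k=3: C(34,3)·0.06^3·0.94^31 = 0.1898492
1 − 0.8554448 = 0.1445552

0.14456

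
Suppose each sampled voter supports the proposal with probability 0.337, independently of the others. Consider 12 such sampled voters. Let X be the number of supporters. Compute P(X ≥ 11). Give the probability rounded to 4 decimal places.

X ~ Binomial(12, 0.337); P(X ≥ 11) = Σ C(12,k) p^k (1−p)^(12−k) over k:
  k=11: C(12,11)·0.337^11·0.663^1 = 0.000051
  k=12: C(12,12)·0.337^12·0.663^0 = 0.000002
Total = 0.000053

0.0001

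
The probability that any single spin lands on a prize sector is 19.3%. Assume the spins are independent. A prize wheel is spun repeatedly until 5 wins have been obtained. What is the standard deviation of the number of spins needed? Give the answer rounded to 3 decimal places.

10.408

Y = total spins until the fifth success; negative binomial with r=5, p=0.193.
SD(Y) = √[r(1−p)/p²] = √(108.32506) = 10.40793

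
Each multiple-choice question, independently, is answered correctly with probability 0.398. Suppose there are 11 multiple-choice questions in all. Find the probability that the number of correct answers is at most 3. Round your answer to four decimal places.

0.3010

X ~ Binomial(11, 0.398); P(X ≤ 3) = Σ C(11,k) p^k (1−p)^(11−k) over k:
  k=0: C(11,0)·0.398^0·0.602^11 = 0.003763
  k=1: C(11,1)·0.398^1·0.602^10 = 0.027368
  k=2: C(11,2)·0.398^2·0.602^9 = 0.090468
  k=3: C(11,3)·0.398^3·0.602^8 = 0.179434
Total = 0.301034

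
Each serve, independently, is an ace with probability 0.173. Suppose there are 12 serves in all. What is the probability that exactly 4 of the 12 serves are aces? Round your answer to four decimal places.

0.0970

X ~ Binomial(n=12, p=0.173).
P(X=4) = C(12,4) · p^4 · (1−p)^8
= 495 · 0.00089575 · 0.2188 = 0.097014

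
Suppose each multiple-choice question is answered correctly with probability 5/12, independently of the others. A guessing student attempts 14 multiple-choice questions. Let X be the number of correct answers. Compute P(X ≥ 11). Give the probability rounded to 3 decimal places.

0.006

X ~ Binomial(14, 0.416667); P(X ≥ 11) = Σ C(14,k) p^k (1−p)^(14−k) over k:
  k=11: C(14,11)·0.416667^11·0.583333^3 = 0.00475
  k=12: C(14,12)·0.416667^12·0.583333^2 = 0.00085
  k=13: C(14,13)·0.416667^13·0.583333^1 = 0.00009
  k=14: C(14,14)·0.416667^14·0.583333^0 = 0.00000
Total = 0.00569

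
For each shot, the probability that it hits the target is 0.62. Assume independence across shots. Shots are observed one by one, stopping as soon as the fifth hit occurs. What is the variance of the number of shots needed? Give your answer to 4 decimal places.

4.9428

Y = total shots until the fifth success; negative binomial with r=5, p=0.62.
Var(Y) = r(1−p)/p² = 5·0.38 / 0.62² = 4.942768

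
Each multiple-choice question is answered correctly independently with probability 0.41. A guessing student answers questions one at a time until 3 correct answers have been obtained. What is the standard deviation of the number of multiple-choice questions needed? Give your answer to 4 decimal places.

Y = total multiple-choice questions until the third success; negative binomial with r=3, p=0.41.
SD(Y) = √[r(1−p)/p²] = √(10.529447) = 3.244911

3.2449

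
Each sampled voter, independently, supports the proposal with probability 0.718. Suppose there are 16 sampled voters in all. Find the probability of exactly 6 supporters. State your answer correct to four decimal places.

0.0035

X ~ Binomial(n=16, p=0.718).
P(X=6) = C(16,6) · p^6 · (1−p)^10
= 8008 · 0.13701 · 3.1805e-06 = 0.003489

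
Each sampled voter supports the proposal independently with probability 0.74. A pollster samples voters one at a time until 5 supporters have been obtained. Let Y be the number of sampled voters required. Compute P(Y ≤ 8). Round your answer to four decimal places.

Finishing within 8 sampled voters ⇔ at least 5 successes in the first 8. With X ~ Binomial(8, 0.74), P(Y ≤ 8) = 1 − P(X ≤ 4).
  k=0: C(8,0)·0.74^0·0.26^8 = 0.000021
  k=1: C(8,1)·0.74^1·0.26^7 = 0.000475
  k=2: C(8,2)·0.74^2·0.26^6 = 0.004737
  k=3: C(8,3)·0.74^3·0.26^5 = 0.026962
  k=4: C(8,4)·0.74^4·0.26^4 = 0.095922
1 − 0.128117 = 0.871883

0.8719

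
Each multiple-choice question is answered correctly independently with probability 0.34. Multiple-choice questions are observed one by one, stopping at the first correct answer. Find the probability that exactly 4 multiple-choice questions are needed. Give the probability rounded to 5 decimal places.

Geometric (trials to first success), p = 0.34.
P(Y = 4) = (1−p)^3 · p = 0.2875 · 0.34 = 0.0977486

0.09775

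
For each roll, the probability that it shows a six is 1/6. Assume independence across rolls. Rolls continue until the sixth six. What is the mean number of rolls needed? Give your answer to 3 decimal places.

Y = total rolls until the sixth success; negative binomial with r=6, p=0.166667.
E[Y] = r / p = 6 / 0.166667 = 36.00000

36.000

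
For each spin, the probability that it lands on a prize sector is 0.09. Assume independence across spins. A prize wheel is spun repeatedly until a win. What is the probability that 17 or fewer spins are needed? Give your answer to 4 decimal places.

0.7988

Y = number of spins to the first success; geometric, p = 0.09.
P(Y ≤ 17) = 1 − (1−p)^17 = 1 − 0.201235 = 0.798765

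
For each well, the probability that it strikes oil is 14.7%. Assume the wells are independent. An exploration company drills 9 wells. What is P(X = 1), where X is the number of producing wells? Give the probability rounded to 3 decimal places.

X ~ Binomial(n=9, p=0.147).
P(X=1) = C(9,1) · p^1 · (1−p)^8
= 9 · 0.147 · 0.28028 = 0.37081

0.371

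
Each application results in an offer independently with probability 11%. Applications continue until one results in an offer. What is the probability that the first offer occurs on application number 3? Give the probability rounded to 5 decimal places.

Geometric (trials to first success), p = 0.11.
P(Y = 3) = (1−p)^2 · p = 0.7921 · 0.11 = 0.0871310

0.08713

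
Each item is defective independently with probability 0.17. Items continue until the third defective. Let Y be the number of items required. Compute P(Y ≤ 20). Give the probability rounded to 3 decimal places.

0.685

Finishing within 20 items ⇔ at least 3 successes in the first 20. With X ~ Binomial(20, 0.17), P(Y ≤ 20) = 1 − P(X ≤ 2).
  k=0: C(20,0)·0.17^0·0.83^20 = 0.02407
  k=1: C(20,1)·0.17^1·0.83^19 = 0.09862
  k=2: C(20,2)·0.17^2·0.83^18 = 0.19189
1 − 0.31459 = 0.68541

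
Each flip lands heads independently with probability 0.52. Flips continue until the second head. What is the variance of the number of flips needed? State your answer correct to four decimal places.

Y = total flips until the second success; negative binomial with r=2, p=0.52.
Var(Y) = r(1−p)/p² = 2·0.48 / 0.52² = 3.550296

3.5503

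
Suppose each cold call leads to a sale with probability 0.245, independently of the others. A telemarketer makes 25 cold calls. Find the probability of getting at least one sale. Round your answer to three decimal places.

0.999

P(at least one) = 1 − P(none) = 1 − (1 − 0.245)^25
= 1 − 0.00089 = 0.99911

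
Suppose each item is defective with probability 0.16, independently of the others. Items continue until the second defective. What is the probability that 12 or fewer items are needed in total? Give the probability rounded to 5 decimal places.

Finishing within 12 items ⇔ at least 2 successes in the first 12. With X ~ Binomial(12, 0.16), P(Y ≤ 12) = 1 − P(X ≤ 1).
  k=0: C(12,0)·0.16^0·0.84^12 = 0.1234103
  k=1: C(12,1)·0.16^1·0.84^11 = 0.2820807
1 − 0.4054910 = 0.5945090

0.59451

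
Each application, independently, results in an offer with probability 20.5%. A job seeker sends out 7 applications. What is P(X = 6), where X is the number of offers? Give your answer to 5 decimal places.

0.00041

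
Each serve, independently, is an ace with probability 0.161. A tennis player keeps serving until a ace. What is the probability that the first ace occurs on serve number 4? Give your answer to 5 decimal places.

Geometric (trials to first success), p = 0.161.
P(Y = 4) = (1−p)^3 · p = 0.59059 · 0.161 = 0.0950849

0.09508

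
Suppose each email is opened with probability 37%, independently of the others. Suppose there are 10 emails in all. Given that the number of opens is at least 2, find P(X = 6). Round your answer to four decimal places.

X ~ Binomial(10, 0.37). Want P(X=6 | X≥2) = P(X=6) / P(X≥2).
P(X=6) = C(10,6)·0.37^6·0.63^4 = 0.084877
P(X≥2) = 1 − 0.009849 − 0.057845 = 0.932306
Ratio = 0.084877 / 0.932306 = 0.091040

0.0910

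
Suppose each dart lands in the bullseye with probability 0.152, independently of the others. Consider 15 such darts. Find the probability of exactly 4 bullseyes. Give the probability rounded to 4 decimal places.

X ~ Binomial(n=15, p=0.152).
P(X=4) = C(15,4) · p^4 · (1−p)^11
= 1365 · 0.00053379 · 0.16306 = 0.118812

0.1188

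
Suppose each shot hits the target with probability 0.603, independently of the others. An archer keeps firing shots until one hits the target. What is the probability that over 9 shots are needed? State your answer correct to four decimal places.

Y = number of shots to the first success; geometric, p = 0.603.
P(Y > 9) = P(first 9 all fail) = (1−p)^9 = 0.000245

0.0002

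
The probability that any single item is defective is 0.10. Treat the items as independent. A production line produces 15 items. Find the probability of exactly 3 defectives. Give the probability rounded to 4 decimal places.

0.1285

X ~ Binomial(n=15, p=0.10).
P(X=3) = C(15,3) · p^3 · (1−p)^12
= 455 · 0.001 · 0.28243 = 0.128505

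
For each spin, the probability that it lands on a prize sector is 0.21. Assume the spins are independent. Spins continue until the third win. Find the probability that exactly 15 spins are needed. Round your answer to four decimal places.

Y = trial on which the third success occurs; negative binomial, r=3, p=0.21.
P(Y=15) = C(14,2) · p^3 · (1−p)^12
= 91 · 0.009261 · 0.059092 = 0.049799

0.0498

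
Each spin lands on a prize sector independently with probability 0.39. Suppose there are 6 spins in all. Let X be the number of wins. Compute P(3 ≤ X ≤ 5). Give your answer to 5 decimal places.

0.43143

X ~ Binomial(6, 0.39); P(3 ≤ X ≤ 5) = Σ C(6,k) p^k (1−p)^(6−k) over k:
  k=3: C(6,3)·0.39^3·0.61^3 = 0.2692857
  k=4: C(6,4)·0.39^4·0.61^2 = 0.1291247
  k=5: C(6,5)·0.39^5·0.61^1 = 0.0330221
Total = 0.4314325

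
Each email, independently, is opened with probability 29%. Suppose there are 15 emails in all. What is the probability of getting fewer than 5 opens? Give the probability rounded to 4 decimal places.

X ~ Binomial(15, 0.29); P(X ≤ 4) = Σ C(15,k) p^k (1−p)^(15−k) over k:
  k=0: C(15,0)·0.29^0·0.71^15 = 0.005873
  k=1: C(15,1)·0.29^1·0.71^14 = 0.035984
  k=2: C(15,2)·0.29^2·0.71^13 = 0.102883
  k=3: C(15,3)·0.29^3·0.71^12 = 0.182098
  k=4: C(15,4)·0.29^4·0.71^11 = 0.223134
Total = 0.549973

0.5500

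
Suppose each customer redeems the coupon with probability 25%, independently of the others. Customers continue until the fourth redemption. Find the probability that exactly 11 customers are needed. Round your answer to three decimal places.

0.063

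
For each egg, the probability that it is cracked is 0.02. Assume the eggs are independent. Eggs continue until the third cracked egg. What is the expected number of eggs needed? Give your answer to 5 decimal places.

Y = total eggs until the third success; negative binomial with r=3, p=0.02.
E[Y] = r / p = 3 / 0.02 = 150.0000000

150.00000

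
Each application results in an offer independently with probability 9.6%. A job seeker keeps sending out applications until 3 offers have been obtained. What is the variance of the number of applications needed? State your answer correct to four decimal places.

Y = total applications until the third success; negative binomial with r=3, p=0.096.
Var(Y) = r(1−p)/p² = 3·0.904 / 0.096² = 294.270833

294.2708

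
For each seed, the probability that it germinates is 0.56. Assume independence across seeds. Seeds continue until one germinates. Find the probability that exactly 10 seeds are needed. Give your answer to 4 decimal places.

0.0003

Geometric (trials to first success), p = 0.56.
P(Y = 10) = (1−p)^9 · p = 0.00061812 · 0.56 = 0.000346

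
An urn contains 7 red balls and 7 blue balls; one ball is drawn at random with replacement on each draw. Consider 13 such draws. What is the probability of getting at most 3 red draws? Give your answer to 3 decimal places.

0.046

X ~ Binomial(13, 0.50); P(X ≤ 3) = Σ C(13,k) p^k (1−p)^(13−k) over k:
  k=0: C(13,0)·0.50^0·0.50^13 = 0.00012
  k=1: C(13,1)·0.50^1·0.50^12 = 0.00159
  k=2: C(13,2)·0.50^2·0.50^11 = 0.00952
  k=3: C(13,3)·0.50^3·0.50^10 = 0.03491
Total = 0.04614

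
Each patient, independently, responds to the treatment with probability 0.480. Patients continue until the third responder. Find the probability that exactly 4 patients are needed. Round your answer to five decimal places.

0.17252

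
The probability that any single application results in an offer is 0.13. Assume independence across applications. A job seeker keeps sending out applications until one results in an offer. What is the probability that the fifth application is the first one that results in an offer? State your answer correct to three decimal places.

0.074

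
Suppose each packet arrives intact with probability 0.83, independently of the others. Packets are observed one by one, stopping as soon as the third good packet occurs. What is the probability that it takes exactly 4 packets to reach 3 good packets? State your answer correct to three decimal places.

Y = trial on which the third success occurs; negative binomial, r=3, p=0.83.
P(Y=4) = C(3,2) · p^3 · (1−p)^1
= 3 · 0.57179 · 0.17 = 0.29161

0.292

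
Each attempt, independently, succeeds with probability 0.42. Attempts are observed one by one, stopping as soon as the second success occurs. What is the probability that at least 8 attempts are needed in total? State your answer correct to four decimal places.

Needing more than 7 attempts ⇔ fewer than 2 successes in the first 7. With X ~ Binomial(7, 0.42), P(Y > 7) = P(X ≤ 1).
  k=0: C(7,0)·0.42^0·0.58^7 = 0.022080
  k=1: C(7,1)·0.42^1·0.58^6 = 0.111922
P(X ≤ 1) = 0.134002

0.1340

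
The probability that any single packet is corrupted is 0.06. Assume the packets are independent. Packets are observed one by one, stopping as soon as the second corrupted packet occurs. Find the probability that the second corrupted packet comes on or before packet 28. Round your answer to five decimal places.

Finishing within 28 packets ⇔ at least 2 successes in the first 28. With X ~ Binomial(28, 0.06), P(Y ≤ 28) = 1 − P(X ≤ 1).
  k=0: C(28,0)·0.06^0·0.94^28 = 0.1768398
  k=1: C(28,1)·0.06^1·0.94^27 = 0.3160540
1 − 0.4928938 = 0.5071062

0.50711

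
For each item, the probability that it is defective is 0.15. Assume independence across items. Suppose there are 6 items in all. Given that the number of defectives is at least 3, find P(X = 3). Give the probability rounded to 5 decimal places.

X ~ Binomial(6, 0.15). Want P(X=3 | X≥3) = P(X=3) / P(X≥3).
P(X=3) = C(6,3)·0.15^3·0.85^3 = 0.0414534
P(X≥3) = 1 − 0.3771495 − 0.3993348 − 0.1761771 = 0.0473386
Ratio = 0.0414534 / 0.0473386 = 0.8756795

0.87568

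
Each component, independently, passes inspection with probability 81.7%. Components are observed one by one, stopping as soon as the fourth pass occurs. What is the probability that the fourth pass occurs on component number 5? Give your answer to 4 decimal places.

0.3261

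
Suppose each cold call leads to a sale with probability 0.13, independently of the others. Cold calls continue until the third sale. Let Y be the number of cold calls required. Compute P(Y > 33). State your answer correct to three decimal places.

Needing more than 33 cold calls ⇔ fewer than 3 successes in the first 33. With X ~ Binomial(33, 0.13), P(Y > 33) = P(X ≤ 2).
  k=0: C(33,0)·0.13^0·0.87^33 = 0.01010
  k=1: C(33,1)·0.13^1·0.87^32 = 0.04978
  k=2: C(33,2)·0.13^2·0.87^31 = 0.11902
P(X ≤ 2) = 0.17890

0.179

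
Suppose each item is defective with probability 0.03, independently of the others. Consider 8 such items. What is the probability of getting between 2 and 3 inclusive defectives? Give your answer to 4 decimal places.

X ~ Binomial(8, 0.03); P(2 ≤ X ≤ 3) = Σ C(8,k) p^k (1−p)^(8−k) over k:
  k=2: C(8,2)·0.03^2·0.97^6 = 0.020991
  k=3: C(8,3)·0.03^3·0.97^5 = 0.001298
Total = 0.022289

0.0223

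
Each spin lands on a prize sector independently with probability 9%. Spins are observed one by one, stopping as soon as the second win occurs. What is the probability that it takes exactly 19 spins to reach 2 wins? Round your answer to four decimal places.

Y = trial on which the second success occurs; negative binomial, r=2, p=0.09.
P(Y=19) = C(18,1) · p^2 · (1−p)^17
= 18 · 0.0081 · 0.20124 = 0.029340

0.0293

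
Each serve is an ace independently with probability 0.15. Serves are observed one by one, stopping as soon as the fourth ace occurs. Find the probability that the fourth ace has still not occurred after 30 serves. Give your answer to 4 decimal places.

0.3217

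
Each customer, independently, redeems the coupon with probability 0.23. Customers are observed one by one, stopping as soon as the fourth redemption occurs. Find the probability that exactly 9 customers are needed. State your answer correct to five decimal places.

0.04242

Y = trial on which the fourth success occurs; negative binomial, r=4, p=0.23.
P(Y=9) = C(8,3) · p^4 · (1−p)^5
= 56 · 0.0027984 · 0.27068 = 0.0424183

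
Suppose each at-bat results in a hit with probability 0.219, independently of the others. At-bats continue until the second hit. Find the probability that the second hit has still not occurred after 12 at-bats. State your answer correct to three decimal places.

Needing more than 12 at-bats ⇔ fewer than 2 successes in the first 12. With X ~ Binomial(12, 0.219), P(Y > 12) = P(X ≤ 1).
  k=0: C(12,0)·0.219^0·0.781^12 = 0.05150
  k=1: C(12,1)·0.219^1·0.781^11 = 0.17330
P(X ≤ 1) = 0.22480

0.225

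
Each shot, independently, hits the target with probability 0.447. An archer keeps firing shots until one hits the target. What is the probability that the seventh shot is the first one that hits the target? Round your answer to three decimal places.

Geometric (trials to first success), p = 0.447.
P(Y = 7) = (1−p)^6 · p = 0.028599 · 0.447 = 0.01278

0.013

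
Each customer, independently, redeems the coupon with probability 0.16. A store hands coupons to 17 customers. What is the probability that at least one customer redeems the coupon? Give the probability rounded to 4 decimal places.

0.9484

P(at least one) = 1 − P(none) = 1 − (1 − 0.16)^17
= 1 − 0.051612 = 0.948388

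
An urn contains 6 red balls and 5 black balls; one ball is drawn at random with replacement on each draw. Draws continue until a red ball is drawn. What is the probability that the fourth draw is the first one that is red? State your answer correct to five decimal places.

0.05123

Geometric (trials to first success), p = 0.545455.
P(Y = 4) = (1−p)^3 · p = 0.093914 · 0.545455 = 0.0512260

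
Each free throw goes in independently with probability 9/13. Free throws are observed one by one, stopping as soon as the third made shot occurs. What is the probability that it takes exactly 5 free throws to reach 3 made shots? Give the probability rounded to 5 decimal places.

0.18849

Y = trial on which the third success occurs; negative binomial, r=3, p=0.692308.
P(Y=5) = C(4,2) · p^3 · (1−p)^2
= 6 · 0.33182 · 0.094675 = 0.1884873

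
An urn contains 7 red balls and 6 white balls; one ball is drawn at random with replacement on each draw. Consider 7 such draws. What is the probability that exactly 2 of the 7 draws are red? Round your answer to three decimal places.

X ~ Binomial(n=7, p=0.538462).
P(X=2) = C(7,2) · p^2 · (1−p)^5
= 21 · 0.28994 · 0.020943 = 0.12752

0.128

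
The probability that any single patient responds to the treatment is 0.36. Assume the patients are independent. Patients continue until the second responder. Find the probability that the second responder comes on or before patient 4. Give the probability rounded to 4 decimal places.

0.4547

Finishing within 4 patients ⇔ at least 2 successes in the first 4. With X ~ Binomial(4, 0.36), P(Y ≤ 4) = 1 − P(X ≤ 1).
  k=0: C(4,0)·0.36^0·0.64^4 = 0.167772
  k=1: C(4,1)·0.36^1·0.64^3 = 0.377487
1 − 0.545260 = 0.454740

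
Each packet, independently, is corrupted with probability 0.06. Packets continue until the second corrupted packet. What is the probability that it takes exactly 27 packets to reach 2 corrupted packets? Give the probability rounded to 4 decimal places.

Y = trial on which the second success occurs; negative binomial, r=2, p=0.06.
P(Y=27) = C(26,1) · p^2 · (1−p)^25
= 26 · 0.0036 · 0.21291 = 0.019928

0.0199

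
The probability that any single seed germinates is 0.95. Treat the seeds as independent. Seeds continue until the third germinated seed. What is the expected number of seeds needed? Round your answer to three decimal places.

Y = total seeds until the third success; negative binomial with r=3, p=0.95.
E[Y] = r / p = 3 / 0.95 = 3.15789

3.158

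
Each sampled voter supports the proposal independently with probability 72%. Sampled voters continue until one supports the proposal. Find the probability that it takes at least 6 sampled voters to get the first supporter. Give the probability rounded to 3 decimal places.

Y = number of sampled voters to the first success; geometric, p = 0.72.
P(Y > 5) = P(first 5 all fail) = (1−p)^5 = 0.00172

0.002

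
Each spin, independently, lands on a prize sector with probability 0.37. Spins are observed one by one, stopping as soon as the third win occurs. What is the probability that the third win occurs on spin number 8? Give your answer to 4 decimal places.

0.1056

Y = trial on which the third success occurs; negative binomial, r=3, p=0.37.
P(Y=8) = C(7,2) · p^3 · (1−p)^5
= 21 · 0.050653 · 0.099244 = 0.105567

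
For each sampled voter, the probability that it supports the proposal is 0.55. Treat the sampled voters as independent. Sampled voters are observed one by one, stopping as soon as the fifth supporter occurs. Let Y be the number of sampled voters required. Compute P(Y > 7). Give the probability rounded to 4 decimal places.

0.6836

Needing more than 7 sampled voters ⇔ fewer than 5 successes in the first 7. With X ~ Binomial(7, 0.55), P(Y > 7) = P(X ≤ 4).
  k=0: C(7,0)·0.55^0·0.45^7 = 0.003737
  k=1: C(7,1)·0.55^1·0.45^6 = 0.031969
  k=2: C(7,2)·0.55^2·0.45^5 = 0.117221
  k=3: C(7,3)·0.55^3·0.45^4 = 0.238785
  k=4: C(7,4)·0.55^4·0.45^3 = 0.291848
P(X ≤ 4) = 0.683560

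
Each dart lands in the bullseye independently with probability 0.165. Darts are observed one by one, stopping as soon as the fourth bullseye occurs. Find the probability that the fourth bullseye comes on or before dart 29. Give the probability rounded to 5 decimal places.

Finishing within 29 darts ⇔ at least 4 successes in the first 29. With X ~ Binomial(29, 0.165), P(Y ≤ 29) = 1 − P(X ≤ 3).
  k=0: C(29,0)·0.165^0·0.835^29 = 0.0053568
  k=1: C(29,1)·0.165^1·0.835^28 = 0.0306975
  k=2: C(29,2)·0.165^2·0.835^27 = 0.0849237
  k=3: C(29,3)·0.165^3·0.835^26 = 0.1510319
1 − 0.2720099 = 0.7279901

0.72799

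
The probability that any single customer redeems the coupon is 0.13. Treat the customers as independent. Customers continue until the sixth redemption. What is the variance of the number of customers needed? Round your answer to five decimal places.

Y = total customers until the sixth success; negative binomial with r=6, p=0.13.
Var(Y) = r(1−p)/p² = 6·0.87 / 0.13² = 308.8757396

308.87574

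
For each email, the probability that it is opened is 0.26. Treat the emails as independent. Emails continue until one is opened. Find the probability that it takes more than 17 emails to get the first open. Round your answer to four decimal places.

Y = number of emails to the first success; geometric, p = 0.26.
P(Y > 17) = P(first 17 all fail) = (1−p)^17 = 0.005983

0.0060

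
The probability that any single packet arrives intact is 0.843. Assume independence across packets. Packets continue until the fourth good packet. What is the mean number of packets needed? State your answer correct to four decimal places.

4.7450

Y = total packets until the fourth success; negative binomial with r=4, p=0.843.
E[Y] = r / p = 4 / 0.843 = 4.744958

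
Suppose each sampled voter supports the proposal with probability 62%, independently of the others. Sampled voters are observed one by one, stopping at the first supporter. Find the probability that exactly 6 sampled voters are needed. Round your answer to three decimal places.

0.005

Geometric (trials to first success), p = 0.62.
P(Y = 6) = (1−p)^5 · p = 0.0079235 · 0.62 = 0.00491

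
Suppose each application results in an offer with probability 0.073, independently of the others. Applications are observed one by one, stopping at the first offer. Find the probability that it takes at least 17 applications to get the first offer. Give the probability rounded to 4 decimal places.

Y = number of applications to the first success; geometric, p = 0.073.
P(Y > 16) = P(first 16 all fail) = (1−p)^16 = 0.297355

0.2974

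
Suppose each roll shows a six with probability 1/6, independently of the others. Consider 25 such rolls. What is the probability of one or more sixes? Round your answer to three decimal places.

0.990

P(at least one) = 1 − P(none) = 1 − (1 − 0.166667)^25
= 1 − 0.01048 = 0.98952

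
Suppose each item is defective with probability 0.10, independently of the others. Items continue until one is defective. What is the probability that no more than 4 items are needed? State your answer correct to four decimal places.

Y = number of items to the first success; geometric, p = 0.10.
P(Y ≤ 4) = 1 − (1−p)^4 = 1 − 0.656100 = 0.343900

0.3439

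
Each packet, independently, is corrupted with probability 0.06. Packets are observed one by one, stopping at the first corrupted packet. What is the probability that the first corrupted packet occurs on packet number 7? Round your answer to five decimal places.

Geometric (trials to first success), p = 0.06.
P(Y = 7) = (1−p)^6 · p = 0.68987 · 0.06 = 0.0413922

0.04139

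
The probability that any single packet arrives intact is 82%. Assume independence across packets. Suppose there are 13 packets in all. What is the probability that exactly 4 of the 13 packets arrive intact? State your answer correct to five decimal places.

0.00006

X ~ Binomial(n=13, p=0.82).
P(X=4) = C(13,4) · p^4 · (1−p)^9
= 715 · 0.45212 · 1.9836e-07 = 0.0000641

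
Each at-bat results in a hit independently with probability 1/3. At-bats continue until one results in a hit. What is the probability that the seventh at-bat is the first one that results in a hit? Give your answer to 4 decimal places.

0.0293

Geometric (trials to first success), p = 0.333333.
P(Y = 7) = (1−p)^6 · p = 0.087791 · 0.333333 = 0.029264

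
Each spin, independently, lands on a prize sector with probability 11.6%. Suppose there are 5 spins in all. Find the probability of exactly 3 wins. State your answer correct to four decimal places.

0.0122

X ~ Binomial(n=5, p=0.116).
P(X=3) = C(5,3) · p^3 · (1−p)^2
= 10 · 0.0015609 · 0.78146 = 0.012198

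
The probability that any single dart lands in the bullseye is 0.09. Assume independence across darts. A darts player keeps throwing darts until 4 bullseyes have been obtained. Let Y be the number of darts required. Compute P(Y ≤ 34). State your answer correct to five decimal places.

0.36669

Finishing within 34 darts ⇔ at least 4 successes in the first 34. With X ~ Binomial(34, 0.09), P(Y ≤ 34) = 1 − P(X ≤ 3).
  k=0: C(34,0)·0.09^0·0.91^34 = 0.0404956
  k=1: C(34,1)·0.09^1·0.91^33 = 0.1361719
  k=2: C(34,2)·0.09^2·0.91^32 = 0.2222145
  k=3: C(34,3)·0.09^3·0.91^31 = 0.2344241
1 − 0.6333060 = 0.3666940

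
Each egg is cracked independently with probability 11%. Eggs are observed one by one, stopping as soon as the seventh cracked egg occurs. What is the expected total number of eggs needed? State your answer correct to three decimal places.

63.636

Y = total eggs until the seventh success; negative binomial with r=7, p=0.11.
E[Y] = r / p = 7 / 0.11 = 63.63636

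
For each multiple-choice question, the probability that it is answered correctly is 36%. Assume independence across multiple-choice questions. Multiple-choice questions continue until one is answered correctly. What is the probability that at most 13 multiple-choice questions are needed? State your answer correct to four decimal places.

Y = number of multiple-choice questions to the first success; geometric, p = 0.36.
P(Y ≤ 13) = 1 − (1−p)^13 = 1 − 0.003022 = 0.996978

0.9970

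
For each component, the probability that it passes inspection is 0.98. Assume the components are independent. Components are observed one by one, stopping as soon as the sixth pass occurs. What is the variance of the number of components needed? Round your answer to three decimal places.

0.125

Y = total components until the sixth success; negative binomial with r=6, p=0.98.
Var(Y) = r(1−p)/p² = 6·0.02 / 0.98² = 0.12495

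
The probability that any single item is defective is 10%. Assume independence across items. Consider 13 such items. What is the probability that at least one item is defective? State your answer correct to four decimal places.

0.7458

P(at least one) = 1 − P(none) = 1 − (1 − 0.10)^13
= 1 − 0.254187 = 0.745813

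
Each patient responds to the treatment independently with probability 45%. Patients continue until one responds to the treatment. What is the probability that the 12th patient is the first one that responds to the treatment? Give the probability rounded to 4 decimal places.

Geometric (trials to first success), p = 0.45.
P(Y = 12) = (1−p)^11 · p = 0.0013931 · 0.45 = 0.000627

0.0006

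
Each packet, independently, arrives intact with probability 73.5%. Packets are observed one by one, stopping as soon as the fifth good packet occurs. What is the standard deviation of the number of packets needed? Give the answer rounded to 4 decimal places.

Y = total packets until the fifth success; negative binomial with r=5, p=0.735.
SD(Y) = √[r(1−p)/p²] = √(2.452682) = 1.566104

1.5661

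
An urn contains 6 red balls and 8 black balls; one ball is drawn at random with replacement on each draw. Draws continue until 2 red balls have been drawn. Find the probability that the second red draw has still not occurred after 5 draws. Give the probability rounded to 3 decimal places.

Needing more than 5 draws ⇔ fewer than 2 successes in the first 5. With X ~ Binomial(5, 0.428571), P(Y > 5) = P(X ≤ 1).
  k=0: C(5,0)·0.428571^0·0.571429^5 = 0.06093
  k=1: C(5,1)·0.428571^1·0.571429^4 = 0.22848
P(X ≤ 1) = 0.28940

0.289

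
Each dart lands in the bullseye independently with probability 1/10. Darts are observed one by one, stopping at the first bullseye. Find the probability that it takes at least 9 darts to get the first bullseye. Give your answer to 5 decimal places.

0.43047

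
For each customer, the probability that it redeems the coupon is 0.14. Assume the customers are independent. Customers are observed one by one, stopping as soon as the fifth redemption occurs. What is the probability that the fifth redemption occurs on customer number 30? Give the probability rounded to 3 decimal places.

0.029

Y = trial on which the fifth success occurs; negative binomial, r=5, p=0.14.
P(Y=30) = C(29,4) · p^5 · (1−p)^25
= 23751 · 5.3782e-05 · 0.023039 = 0.02943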